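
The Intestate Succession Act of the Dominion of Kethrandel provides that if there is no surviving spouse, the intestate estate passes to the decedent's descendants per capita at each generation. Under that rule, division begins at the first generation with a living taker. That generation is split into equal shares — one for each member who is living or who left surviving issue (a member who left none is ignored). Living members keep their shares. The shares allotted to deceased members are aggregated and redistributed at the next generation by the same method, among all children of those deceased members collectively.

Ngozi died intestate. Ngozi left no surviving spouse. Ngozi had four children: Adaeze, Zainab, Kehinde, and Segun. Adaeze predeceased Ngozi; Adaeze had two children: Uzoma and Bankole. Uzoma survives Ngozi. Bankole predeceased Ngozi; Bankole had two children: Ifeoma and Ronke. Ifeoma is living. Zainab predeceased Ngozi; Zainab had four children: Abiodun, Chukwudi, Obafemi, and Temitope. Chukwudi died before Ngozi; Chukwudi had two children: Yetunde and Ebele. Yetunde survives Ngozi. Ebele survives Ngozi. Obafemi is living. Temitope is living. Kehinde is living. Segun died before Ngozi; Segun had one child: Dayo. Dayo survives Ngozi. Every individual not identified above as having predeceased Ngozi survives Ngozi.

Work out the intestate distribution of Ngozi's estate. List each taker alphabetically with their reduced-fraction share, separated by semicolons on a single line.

There is no surviving spouse, so the entire estate passes to Ngozi's descendants per capita at each generation.
At generation 1 (Adaeze, Zainab, Kehinde, Segun) there are 4 shares of (1)/4 = 1/4 each.
Living: Kehinde — each takes 1/4.
Deceased: Adaeze, Zainab, and Segun. Their combined 3/4 is pooled and carried to generation 2.
At generation 2 (Uzoma, Bankole, Abiodun, Chukwudi, Obafemi, Temitope, Dayo) there are 7 shares of (3/4)/7 = 3/28 each.
Living: Uzoma, Abiodun, Obafemi, Temitope, and Dayo — each takes 3/28.
Deceased: Bankole and Chukwudi. Their combined 3/14 is pooled and carried to generation 3.
At generation 3 (Ifeoma, Ronke, Yetunde, Ebele) there are 4 shares of (3/14)/4 = 3/56 each.
Living: Ifeoma, Ronke, Yetunde, and Ebele — each takes 3/56.

Abiodun 3/28; Dayo 3/28; Ebele 3/56; Ifeoma 3/56; Kehinde 1/4; Obafemi 3/28; Ronke 3/56; Temitope 3/28; Uzoma 3/28; Yetunde 3/56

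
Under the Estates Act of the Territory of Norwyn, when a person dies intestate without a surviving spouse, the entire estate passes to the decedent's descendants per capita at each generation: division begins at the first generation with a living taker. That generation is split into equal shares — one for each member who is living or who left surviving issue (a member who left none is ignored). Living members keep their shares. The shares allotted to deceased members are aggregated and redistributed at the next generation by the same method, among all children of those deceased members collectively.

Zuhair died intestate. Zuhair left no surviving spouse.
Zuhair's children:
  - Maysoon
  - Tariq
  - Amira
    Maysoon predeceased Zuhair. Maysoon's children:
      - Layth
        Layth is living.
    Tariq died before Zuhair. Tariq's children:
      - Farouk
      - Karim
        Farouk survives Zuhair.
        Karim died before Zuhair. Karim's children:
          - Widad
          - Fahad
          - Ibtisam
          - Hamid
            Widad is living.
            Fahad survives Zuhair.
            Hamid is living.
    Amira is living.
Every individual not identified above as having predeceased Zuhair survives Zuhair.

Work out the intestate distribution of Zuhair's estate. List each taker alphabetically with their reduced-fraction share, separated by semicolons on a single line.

Amira 1/3; Fahad 1/18; Farouk 2/9; Hamid 1/18; Ibtisam 1/18; Layth 2/9; Widad 1/18

There is no surviving spouse, so the entire estate passes to Zuhair's descendants per capita at each generation.
At generation 1 (Maysoon, Tariq, Amira) there are 3 shares of (1)/3 = 1/3 each.
Living: Amira — each takes 1/3.
Deceased: Maysoon and Tariq. Their combined 2/3 is pooled and carried to generation 2.
At generation 2 (Layth, Farouk, Karim) there are 3 shares of (2/3)/3 = 2/9 each.
Living: Layth and Farouk — each takes 2/9.
Deceased: Karim. That 2/9 share is carried to generation 3.
At generation 3 (Widad, Fahad, Ibtisam, Hamid) there are 4 shares of (2/9)/4 = 1/18 each.
Living: Widad, Fahad, Ibtisam, and Hamid — each takes 1/18.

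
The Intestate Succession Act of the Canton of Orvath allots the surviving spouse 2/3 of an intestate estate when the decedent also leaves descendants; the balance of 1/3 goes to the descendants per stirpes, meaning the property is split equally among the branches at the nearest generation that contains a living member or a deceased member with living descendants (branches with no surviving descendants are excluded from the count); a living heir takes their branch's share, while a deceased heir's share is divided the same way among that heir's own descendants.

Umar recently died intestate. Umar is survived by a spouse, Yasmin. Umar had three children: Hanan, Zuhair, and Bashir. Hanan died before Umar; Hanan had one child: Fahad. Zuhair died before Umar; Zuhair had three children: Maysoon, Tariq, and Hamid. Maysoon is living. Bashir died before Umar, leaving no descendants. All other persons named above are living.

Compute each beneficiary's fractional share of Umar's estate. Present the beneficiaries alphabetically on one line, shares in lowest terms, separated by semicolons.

Yasmin, as surviving spouse, takes 2/3.
The remaining 1/3 passes to Umar's descendants per stirpes.
Bashir left no surviving issue, so that branch lapses and is disregarded.
The 1/3 is divided into 2 equal shares of 1/6 among Hanan, Zuhair.
Hanan predeceased; the 1/6 allotted to Hanan's branch passes to Hanan's issue by representation.
Fahad is the sole taker at this level and receives the full 1/6.
Zuhair predeceased; the 1/6 allotted to Zuhair's branch passes to Zuhair's issue by representation.
The 1/6 is divided into 3 equal shares of 1/18 among Maysoon, Tariq, Hamid.
Maysoon is living and takes 1/18.
Tariq is living and takes 1/18.
Hamid is living and takes 1/18.

Fahad 1/6; Hamid 1/18; Maysoon 1/18; Tariq 1/18; Yasmin 2/3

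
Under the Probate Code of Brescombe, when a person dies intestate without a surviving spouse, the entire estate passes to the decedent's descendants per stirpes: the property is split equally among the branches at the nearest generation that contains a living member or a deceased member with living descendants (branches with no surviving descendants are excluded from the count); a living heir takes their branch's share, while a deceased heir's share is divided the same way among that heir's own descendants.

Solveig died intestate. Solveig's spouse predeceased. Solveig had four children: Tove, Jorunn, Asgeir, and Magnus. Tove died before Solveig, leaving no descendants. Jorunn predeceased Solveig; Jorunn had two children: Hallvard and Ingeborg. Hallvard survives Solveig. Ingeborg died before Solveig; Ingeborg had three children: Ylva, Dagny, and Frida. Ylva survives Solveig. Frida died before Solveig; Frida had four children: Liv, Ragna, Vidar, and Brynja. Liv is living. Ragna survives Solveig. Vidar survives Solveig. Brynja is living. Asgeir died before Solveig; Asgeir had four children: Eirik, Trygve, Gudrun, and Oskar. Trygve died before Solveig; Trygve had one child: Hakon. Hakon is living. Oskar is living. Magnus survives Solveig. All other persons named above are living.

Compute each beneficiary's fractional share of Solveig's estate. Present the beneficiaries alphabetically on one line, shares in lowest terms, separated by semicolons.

Brynja 1/72; Dagny 1/18; Eirik 1/12; Gudrun 1/12; Hakon 1/12; Hallvard 1/6; Liv 1/72; Magnus 1/3; Oskar 1/12; Ragna 1/72; Vidar 1/72; Ylva 1/18

There is no surviving spouse, so the entire estate passes to Solveig's descendants per stirpes.
Tove left no surviving issue, so that branch lapses and is disregarded.
The estate is divided into 3 equal shares of 1/3 among Jorunn, Asgeir, Magnus.
Jorunn predeceased; the 1/3 allotted to Jorunn's branch passes to Jorunn's issue by representation.
The 1/3 is divided into 2 equal shares of 1/6 among Hallvard, Ingeborg.
Hallvard is living and takes 1/6.
Ingeborg predeceased; the 1/6 allotted to Ingeborg's branch passes to Ingeborg's issue by representation.
The 1/6 is divided into 3 equal shares of 1/18 among Ylva, Dagny, Frida.
Ylva is living and takes 1/18.
Dagny is living and takes 1/18.
Frida predeceased; the 1/18 allotted to Frida's branch passes to Frida's issue by representation.
The 1/18 is divided into 4 equal shares of 1/72 among Liv, Ragna, Vidar, Brynja.
Liv is living and takes 1/72.
Ragna is living and takes 1/72.
Vidar is living and takes 1/72.
Brynja is living and takes 1/72.
Asgeir predeceased; the 1/3 allotted to Asgeir's branch passes to Asgeir's issue by representation.
The 1/3 is divided into 4 equal shares of 1/12 among Eirik, Trygve, Gudrun, Oskar.
Eirik is living and takes 1/12.
Trygve predeceased; the 1/12 allotted to Trygve's branch passes to Trygve's issue by representation.
Hakon is the sole taker at this level and receives the full 1/12.
Gudrun is living and takes 1/12.
Oskar is living and takes 1/12.
Magnus is living and takes 1/3.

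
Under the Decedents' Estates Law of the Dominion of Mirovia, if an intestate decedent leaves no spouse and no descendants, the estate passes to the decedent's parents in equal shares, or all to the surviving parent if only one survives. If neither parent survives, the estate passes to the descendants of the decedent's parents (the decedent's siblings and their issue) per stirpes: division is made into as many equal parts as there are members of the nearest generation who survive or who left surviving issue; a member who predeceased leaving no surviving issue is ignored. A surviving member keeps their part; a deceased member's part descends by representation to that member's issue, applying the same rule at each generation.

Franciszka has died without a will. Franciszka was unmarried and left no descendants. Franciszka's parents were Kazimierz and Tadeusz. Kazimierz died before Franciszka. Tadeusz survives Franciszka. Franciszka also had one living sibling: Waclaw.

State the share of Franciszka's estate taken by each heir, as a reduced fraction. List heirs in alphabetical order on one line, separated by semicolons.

Only one parent, Tadeusz, survives, so Tadeusz takes the entire estate. The siblings take nothing because a surviving parent has priority.

Tadeusz 1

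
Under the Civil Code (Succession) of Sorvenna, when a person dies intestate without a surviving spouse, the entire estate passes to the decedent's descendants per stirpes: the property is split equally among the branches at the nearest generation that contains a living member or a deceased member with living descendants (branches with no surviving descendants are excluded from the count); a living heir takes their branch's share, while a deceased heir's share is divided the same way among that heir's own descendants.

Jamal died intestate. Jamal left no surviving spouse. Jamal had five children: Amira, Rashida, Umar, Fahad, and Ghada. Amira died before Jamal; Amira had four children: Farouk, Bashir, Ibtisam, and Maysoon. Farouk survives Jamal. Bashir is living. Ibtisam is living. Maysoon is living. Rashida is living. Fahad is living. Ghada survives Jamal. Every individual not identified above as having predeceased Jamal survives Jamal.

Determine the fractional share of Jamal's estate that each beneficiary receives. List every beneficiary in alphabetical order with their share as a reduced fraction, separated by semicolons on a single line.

Bashir 1/20; Fahad 1/5; Farouk 1/20; Ghada 1/5; Ibtisam 1/20; Maysoon 1/20; Rashida 1/5; Umar 1/5

There is no surviving spouse, so the entire estate passes to Jamal's descendants per stirpes.
The estate is divided into 5 equal shares of 1/5 among Amira, Rashida, Umar, Fahad, Ghada.
Amira predeceased; the 1/5 allotted to Amira's branch passes to Amira's issue by representation.
The 1/5 is divided into 4 equal shares of 1/20 among Farouk, Bashir, Ibtisam, Maysoon.
Farouk is living and takes 1/20.
Bashir is living and takes 1/20.
Ibtisam is living and takes 1/20.
Maysoon is living and takes 1/20.
Rashida is living and takes 1/5.
Umar is living and takes 1/5.
Fahad is living and takes 1/5.
Ghada is living and takes 1/5.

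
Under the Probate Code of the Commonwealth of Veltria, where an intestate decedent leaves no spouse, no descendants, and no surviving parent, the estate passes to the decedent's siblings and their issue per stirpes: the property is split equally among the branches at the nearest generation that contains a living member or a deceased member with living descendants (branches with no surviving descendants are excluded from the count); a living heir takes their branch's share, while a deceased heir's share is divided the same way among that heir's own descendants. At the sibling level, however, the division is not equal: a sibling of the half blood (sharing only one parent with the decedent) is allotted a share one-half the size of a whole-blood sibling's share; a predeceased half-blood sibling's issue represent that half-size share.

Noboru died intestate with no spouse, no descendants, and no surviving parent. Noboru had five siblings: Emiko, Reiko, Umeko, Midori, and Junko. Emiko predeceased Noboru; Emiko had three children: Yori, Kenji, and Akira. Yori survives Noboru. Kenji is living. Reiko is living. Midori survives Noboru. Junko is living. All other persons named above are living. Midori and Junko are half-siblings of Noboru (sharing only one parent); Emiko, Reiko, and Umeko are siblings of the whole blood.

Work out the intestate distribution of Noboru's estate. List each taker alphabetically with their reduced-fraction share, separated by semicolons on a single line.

Akira 1/12; Junko 1/8; Kenji 1/12; Midori 1/8; Reiko 1/4; Umeko 1/4; Yori 1/12

No spouse, descendants, or parent survives, so the estate passes to Noboru's siblings per stirpes.
Half-blood siblings count for one-half the weight of whole-blood siblings at the initial division.
Dividing 1 in proportion to weights (total weight 4): Emiko (weight 1) → 1/4; Reiko (weight 1) → 1/4; Umeko (weight 1) → 1/4; Midori (weight 1/2) → 1/8; Junko (weight 1/2) → 1/8.
Emiko predeceased; the 1/4 allotted to Emiko's branch passes to Emiko's issue by representation.
The 1/4 is divided into 3 equal shares of 1/12 among Yori, Kenji, Akira.
Yori is living and takes 1/12.
Kenji is living and takes 1/12.
Akira is living and takes 1/12.
Reiko is living and takes 1/4.
Umeko is living and takes 1/4.
Midori is living and takes 1/8.
Junko is living and takes 1/8.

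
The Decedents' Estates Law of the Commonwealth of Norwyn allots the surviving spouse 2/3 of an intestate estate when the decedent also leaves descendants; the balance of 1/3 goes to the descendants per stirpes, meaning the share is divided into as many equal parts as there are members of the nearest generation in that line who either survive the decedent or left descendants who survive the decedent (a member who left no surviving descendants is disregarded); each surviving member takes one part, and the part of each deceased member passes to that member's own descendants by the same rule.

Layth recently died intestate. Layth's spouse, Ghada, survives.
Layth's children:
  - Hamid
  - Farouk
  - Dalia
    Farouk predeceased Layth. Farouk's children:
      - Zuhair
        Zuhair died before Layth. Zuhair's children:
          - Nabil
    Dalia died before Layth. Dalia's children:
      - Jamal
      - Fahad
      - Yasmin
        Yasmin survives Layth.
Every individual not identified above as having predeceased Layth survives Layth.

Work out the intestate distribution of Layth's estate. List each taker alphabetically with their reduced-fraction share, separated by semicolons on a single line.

Fahad 1/27; Ghada 2/3; Hamid 1/9; Jamal 1/27; Nabil 1/9; Yasmin 1/27

Ghada, as surviving spouse, takes 2/3.
The remaining 1/3 passes to Layth's descendants per stirpes.
The 1/3 is divided into 3 equal shares of 1/9 among Hamid, Farouk, Dalia.
Hamid is living and takes 1/9.
Farouk predeceased; the 1/9 allotted to Farouk's branch passes to Farouk's issue by representation.
Zuhair's line is the sole branch at this level, so the full 1/9 passes to Zuhair's issue by representation.
Nabil is the sole taker at this level and receives the full 1/9.
Dalia predeceased; the 1/9 allotted to Dalia's branch passes to Dalia's issue by representation.
The 1/9 is divided into 3 equal shares of 1/27 among Jamal, Fahad, Yasmin.
Jamal is living and takes 1/27.
Fahad is living and takes 1/27.
Yasmin is living and takes 1/27.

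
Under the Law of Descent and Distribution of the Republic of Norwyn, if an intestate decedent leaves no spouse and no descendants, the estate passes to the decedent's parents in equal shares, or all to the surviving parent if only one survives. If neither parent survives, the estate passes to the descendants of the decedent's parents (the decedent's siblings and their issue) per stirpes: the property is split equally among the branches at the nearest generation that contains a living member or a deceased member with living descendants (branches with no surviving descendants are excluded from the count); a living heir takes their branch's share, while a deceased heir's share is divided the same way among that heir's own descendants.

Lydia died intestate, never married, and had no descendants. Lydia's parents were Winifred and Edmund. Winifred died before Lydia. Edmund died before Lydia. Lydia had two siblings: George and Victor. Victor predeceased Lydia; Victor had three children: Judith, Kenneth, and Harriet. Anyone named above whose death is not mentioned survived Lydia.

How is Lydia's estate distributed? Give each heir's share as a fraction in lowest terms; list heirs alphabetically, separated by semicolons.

Neither parent survives and there are no descendants, so the estate passes to Lydia's siblings and their issue per stirpes.
The estate is divided into 2 equal shares of 1/2 among George, Victor.
George is living and takes 1/2.
Victor predeceased; the 1/2 allotted to Victor's branch passes to Victor's issue by representation.
The 1/2 is divided into 3 equal shares of 1/6 among Judith, Kenneth, Harriet.
Judith is living and takes 1/6.
Kenneth is living and takes 1/6.
Harriet is living and takes 1/6.

George 1/2; Harriet 1/6; Judith 1/6; Kenneth 1/6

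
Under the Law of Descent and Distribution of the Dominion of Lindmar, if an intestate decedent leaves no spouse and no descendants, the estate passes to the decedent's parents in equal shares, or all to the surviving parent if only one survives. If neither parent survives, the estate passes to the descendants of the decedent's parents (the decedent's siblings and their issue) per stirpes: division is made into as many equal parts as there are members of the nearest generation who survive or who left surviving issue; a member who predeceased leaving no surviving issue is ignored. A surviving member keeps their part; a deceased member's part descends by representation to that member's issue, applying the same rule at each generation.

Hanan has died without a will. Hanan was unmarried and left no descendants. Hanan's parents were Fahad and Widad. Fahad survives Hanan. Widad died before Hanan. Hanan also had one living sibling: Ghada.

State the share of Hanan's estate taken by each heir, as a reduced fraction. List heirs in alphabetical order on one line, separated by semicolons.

Only one parent, Fahad, survives, so Fahad takes the entire estate. The siblings take nothing because a surviving parent has priority.

Fahad 1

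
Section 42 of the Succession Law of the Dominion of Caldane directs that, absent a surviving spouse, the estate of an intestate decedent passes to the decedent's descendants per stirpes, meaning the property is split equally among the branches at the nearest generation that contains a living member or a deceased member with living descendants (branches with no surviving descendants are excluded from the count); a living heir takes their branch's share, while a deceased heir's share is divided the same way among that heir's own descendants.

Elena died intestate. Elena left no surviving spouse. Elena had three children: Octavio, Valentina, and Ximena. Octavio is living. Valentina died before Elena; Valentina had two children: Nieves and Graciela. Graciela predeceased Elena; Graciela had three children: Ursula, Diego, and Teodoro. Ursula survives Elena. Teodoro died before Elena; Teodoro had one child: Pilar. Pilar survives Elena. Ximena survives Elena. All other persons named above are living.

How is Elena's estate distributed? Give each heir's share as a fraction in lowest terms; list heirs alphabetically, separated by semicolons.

There is no surviving spouse, so the entire estate passes to Elena's descendants per stirpes.
The estate is divided into 3 equal shares of 1/3 among Octavio, Valentina, Ximena.
Octavio is living and takes 1/3.
Valentina predeceased; the 1/3 allotted to Valentina's branch passes to Valentina's issue by representation.
The 1/3 is divided into 2 equal shares of 1/6 among Nieves, Graciela.
Nieves is living and takes 1/6.
Graciela predeceased; the 1/6 allotted to Graciela's branch passes to Graciela's issue by representation.
The 1/6 is divided into 3 equal shares of 1/18 among Ursula, Diego, Teodoro.
Ursula is living and takes 1/18.
Diego is living and takes 1/18.
Teodoro predeceased; the 1/18 allotted to Teodoro's branch passes to Teodoro's issue by representation.
Pilar is the sole taker at this level and receives the full 1/18.
Ximena is living and takes 1/3.

Diego 1/18; Nieves 1/6; Octavio 1/3; Pilar 1/18; Ursula 1/18; Ximena 1/3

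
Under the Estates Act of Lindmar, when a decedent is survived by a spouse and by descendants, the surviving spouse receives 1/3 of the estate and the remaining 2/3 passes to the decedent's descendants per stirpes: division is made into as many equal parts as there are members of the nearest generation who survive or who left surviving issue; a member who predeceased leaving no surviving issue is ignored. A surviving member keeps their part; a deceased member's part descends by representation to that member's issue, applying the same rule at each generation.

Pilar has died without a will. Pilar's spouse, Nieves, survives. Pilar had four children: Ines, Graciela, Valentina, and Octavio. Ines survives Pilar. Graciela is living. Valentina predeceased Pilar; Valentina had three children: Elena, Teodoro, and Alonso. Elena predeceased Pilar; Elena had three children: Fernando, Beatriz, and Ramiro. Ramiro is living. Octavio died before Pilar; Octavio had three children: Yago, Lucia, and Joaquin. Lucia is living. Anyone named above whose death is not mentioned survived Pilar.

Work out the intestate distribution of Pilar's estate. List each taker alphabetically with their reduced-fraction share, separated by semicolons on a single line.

Nieves, as surviving spouse, takes 1/3.
The remaining 2/3 passes to Pilar's descendants per stirpes.
The 2/3 is divided into 4 equal shares of 1/6 among Ines, Graciela, Valentina, Octavio.
Ines is living and takes 1/6.
Graciela is living and takes 1/6.
Valentina predeceased; the 1/6 allotted to Valentina's branch passes to Valentina's issue by representation.
The 1/6 is divided into 3 equal shares of 1/18 among Elena, Teodoro, Alonso.
Elena predeceased; the 1/18 allotted to Elena's branch passes to Elena's issue by representation.
The 1/18 is divided into 3 equal shares of 1/54 among Fernando, Beatriz, Ramiro.
Fernando is living and takes 1/54.
Beatriz is living and takes 1/54.
Ramiro is living and takes 1/54.
Teodoro is living and takes 1/18.
Alonso is living and takes 1/18.
Octavio predeceased; the 1/6 allotted to Octavio's branch passes to Octavio's issue by representation.
The 1/6 is divided into 3 equal shares of 1/18 among Yago, Lucia, Joaquin.
Yago is living and takes 1/18.
Lucia is living and takes 1/18.
Joaquin is living and takes 1/18.

Alonso 1/18; Beatriz 1/54; Fernando 1/54; Graciela 1/6; Ines 1/6; Joaquin 1/18; Lucia 1/18; Nieves 1/3; Ramiro 1/54; Teodoro 1/18; Yago 1/18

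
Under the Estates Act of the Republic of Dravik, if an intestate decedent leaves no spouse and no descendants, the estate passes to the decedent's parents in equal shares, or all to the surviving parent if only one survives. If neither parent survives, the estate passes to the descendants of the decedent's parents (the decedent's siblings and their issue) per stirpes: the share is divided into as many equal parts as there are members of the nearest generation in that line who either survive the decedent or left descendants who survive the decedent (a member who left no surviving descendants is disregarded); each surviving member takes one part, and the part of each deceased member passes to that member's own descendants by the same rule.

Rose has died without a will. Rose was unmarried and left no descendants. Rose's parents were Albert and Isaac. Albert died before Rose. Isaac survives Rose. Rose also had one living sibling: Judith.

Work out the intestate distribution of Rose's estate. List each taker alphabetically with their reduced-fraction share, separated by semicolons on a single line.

Only one parent, Isaac, survives, so Isaac takes the entire estate. The siblings take nothing because a surviving parent has priority.

Isaac 1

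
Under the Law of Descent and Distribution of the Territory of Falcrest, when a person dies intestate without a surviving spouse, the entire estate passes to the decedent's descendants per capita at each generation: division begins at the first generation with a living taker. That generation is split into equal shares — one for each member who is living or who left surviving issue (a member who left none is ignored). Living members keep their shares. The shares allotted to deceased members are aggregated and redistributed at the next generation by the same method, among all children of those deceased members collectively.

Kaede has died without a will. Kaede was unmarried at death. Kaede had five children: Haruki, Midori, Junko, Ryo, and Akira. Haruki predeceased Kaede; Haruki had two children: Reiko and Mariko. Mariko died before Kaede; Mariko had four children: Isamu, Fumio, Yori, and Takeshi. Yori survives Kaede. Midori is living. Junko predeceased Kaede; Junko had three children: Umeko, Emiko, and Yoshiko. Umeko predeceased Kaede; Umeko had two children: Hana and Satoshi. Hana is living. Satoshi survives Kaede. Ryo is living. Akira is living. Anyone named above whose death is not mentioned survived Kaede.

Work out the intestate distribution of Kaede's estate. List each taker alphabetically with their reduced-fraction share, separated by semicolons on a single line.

Akira 1/5; Emiko 2/25; Fumio 2/75; Hana 2/75; Isamu 2/75; Midori 1/5; Reiko 2/25; Ryo 1/5; Satoshi 2/75; Takeshi 2/75; Yori 2/75; Yoshiko 2/25

There is no surviving spouse, so the entire estate passes to Kaede's descendants per capita at each generation.
At generation 1 (Haruki, Midori, Junko, Ryo, Akira) there are 5 shares of (1)/5 = 1/5 each.
Living: Midori, Ryo, and Akira — each takes 1/5.
Deceased: Haruki and Junko. Their combined 2/5 is pooled and carried to generation 2.
At generation 2 (Reiko, Mariko, Umeko, Emiko, Yoshiko) there are 5 shares of (2/5)/5 = 2/25 each.
Living: Reiko, Emiko, and Yoshiko — each takes 2/25.
Deceased: Mariko and Umeko. Their combined 4/25 is pooled and carried to generation 3.
At generation 3 (Isamu, Fumio, Yori, Takeshi, Hana, Satoshi) there are 6 shares of (4/25)/6 = 2/75 each.
Living: Isamu, Fumio, Yori, Takeshi, Hana, and Satoshi — each takes 2/75.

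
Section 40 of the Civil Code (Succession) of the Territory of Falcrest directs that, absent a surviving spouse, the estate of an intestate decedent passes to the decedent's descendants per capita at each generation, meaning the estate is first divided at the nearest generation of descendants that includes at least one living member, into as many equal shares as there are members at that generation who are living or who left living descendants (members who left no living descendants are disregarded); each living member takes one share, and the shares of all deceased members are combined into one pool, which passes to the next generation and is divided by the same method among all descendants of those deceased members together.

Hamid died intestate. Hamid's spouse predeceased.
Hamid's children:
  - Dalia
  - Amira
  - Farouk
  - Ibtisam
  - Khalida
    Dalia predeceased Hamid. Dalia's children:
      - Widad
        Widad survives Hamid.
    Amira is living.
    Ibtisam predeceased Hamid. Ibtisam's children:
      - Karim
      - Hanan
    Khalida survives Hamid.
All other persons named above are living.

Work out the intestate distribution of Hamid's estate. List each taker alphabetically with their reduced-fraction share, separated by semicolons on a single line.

Amira 1/5; Farouk 1/5; Hanan 2/15; Karim 2/15; Khalida 1/5; Widad 2/15

There is no surviving spouse, so the entire estate passes to Hamid's descendants per capita at each generation.
At generation 1 (Dalia, Amira, Farouk, Ibtisam, Khalida) there are 5 shares of (1)/5 = 1/5 each.
Living: Amira, Farouk, and Khalida — each takes 1/5.
Deceased: Dalia and Ibtisam. Their combined 2/5 is pooled and carried to generation 2.
At generation 2 (Widad, Karim, Hanan) there are 3 shares of (2/5)/3 = 2/15 each.
Living: Widad, Karim, and Hanan — each takes 2/15.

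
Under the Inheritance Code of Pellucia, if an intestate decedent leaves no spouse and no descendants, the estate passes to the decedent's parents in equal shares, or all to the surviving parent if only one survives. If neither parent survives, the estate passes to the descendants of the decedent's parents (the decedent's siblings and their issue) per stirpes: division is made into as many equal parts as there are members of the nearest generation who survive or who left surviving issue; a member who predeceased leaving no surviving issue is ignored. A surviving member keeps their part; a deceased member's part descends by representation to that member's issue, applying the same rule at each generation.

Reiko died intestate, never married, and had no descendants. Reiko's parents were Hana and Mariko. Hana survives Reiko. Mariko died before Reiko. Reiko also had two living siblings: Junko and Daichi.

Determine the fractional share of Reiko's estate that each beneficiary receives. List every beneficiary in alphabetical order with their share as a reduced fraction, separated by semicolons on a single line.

Hana 1

Only one parent, Hana, survives, so Hana takes the entire estate. The siblings take nothing because a surviving parent has priority.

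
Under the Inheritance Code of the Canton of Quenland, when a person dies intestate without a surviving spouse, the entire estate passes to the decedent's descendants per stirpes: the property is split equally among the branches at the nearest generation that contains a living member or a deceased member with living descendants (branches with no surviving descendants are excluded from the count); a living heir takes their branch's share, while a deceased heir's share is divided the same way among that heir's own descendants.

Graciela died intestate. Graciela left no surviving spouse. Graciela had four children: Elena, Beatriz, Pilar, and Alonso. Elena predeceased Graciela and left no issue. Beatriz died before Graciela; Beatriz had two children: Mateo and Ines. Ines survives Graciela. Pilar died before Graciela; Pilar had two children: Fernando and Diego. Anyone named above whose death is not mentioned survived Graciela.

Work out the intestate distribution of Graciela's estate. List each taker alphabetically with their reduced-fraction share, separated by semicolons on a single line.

Alonso 1/3; Diego 1/6; Fernando 1/6; Ines 1/6; Mateo 1/6

There is no surviving spouse, so the entire estate passes to Graciela's descendants per stirpes.
Elena left no surviving issue, so that branch lapses and is disregarded.
The estate is divided into 3 equal shares of 1/3 among Beatriz, Pilar, Alonso.
Beatriz predeceased; the 1/3 allotted to Beatriz's branch passes to Beatriz's issue by representation.
The 1/3 is divided into 2 equal shares of 1/6 among Mateo, Ines.
Mateo is living and takes 1/6.
Ines is living and takes 1/6.
Pilar predeceased; the 1/3 allotted to Pilar's branch passes to Pilar's issue by representation.
The 1/3 is divided into 2 equal shares of 1/6 among Fernando, Diego.
Fernando is living and takes 1/6.
Diego is living and takes 1/6.
Alonso is living and takes 1/3.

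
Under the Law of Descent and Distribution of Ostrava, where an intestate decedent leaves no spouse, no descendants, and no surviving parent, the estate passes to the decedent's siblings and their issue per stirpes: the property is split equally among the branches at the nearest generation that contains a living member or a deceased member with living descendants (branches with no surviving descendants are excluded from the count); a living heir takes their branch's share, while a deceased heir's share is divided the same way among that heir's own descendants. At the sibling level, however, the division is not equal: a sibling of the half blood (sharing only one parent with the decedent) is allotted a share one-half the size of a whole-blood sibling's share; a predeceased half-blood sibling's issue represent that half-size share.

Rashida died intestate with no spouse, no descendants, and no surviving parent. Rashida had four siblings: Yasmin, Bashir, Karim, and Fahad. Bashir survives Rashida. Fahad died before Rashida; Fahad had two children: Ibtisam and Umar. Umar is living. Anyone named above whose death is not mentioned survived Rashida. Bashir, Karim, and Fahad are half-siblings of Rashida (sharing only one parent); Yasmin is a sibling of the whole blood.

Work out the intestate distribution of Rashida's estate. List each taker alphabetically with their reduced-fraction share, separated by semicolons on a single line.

Bashir 1/5; Ibtisam 1/10; Karim 1/5; Umar 1/10; Yasmin 2/5

No spouse, descendants, or parent survives, so the estate passes to Rashida's siblings per stirpes.
Half-blood siblings count for one-half the weight of whole-blood siblings at the initial division.
Dividing 1 in proportion to weights (total weight 5/2): Yasmin (weight 1) → 2/5; Bashir (weight 1/2) → 1/5; Karim (weight 1/2) → 1/5; Fahad (weight 1/2) → 1/5.
Yasmin is living and takes 2/5.
Bashir is living and takes 1/5.
Karim is living and takes 1/5.
Fahad predeceased; the 1/5 allotted to Fahad's branch passes to Fahad's issue by representation.
The 1/5 is divided into 2 equal shares of 1/10 among Ibtisam, Umar.
Ibtisam is living and takes 1/10.
Umar is living and takes 1/10.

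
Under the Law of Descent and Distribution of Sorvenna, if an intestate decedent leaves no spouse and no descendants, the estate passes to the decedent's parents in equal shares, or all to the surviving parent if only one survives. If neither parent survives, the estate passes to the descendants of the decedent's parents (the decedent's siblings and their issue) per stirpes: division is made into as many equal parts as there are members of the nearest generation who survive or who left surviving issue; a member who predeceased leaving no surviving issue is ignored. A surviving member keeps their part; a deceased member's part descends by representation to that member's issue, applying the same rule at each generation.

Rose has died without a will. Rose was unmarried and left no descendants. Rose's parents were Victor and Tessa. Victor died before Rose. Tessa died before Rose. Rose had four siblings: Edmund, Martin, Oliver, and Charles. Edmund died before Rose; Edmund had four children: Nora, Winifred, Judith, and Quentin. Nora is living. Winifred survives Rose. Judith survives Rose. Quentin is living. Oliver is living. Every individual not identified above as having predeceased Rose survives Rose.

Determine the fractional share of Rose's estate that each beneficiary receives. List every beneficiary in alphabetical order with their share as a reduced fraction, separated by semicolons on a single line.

Charles 1/4; Judith 1/16; Martin 1/4; Nora 1/16; Oliver 1/4; Quentin 1/16; Winifred 1/16

Neither parent survives and there are no descendants, so the estate passes to Rose's siblings and their issue per stirpes.
The estate is divided into 4 equal shares of 1/4 among Edmund, Martin, Oliver, Charles.
Edmund predeceased; the 1/4 allotted to Edmund's branch passes to Edmund's issue by representation.
The 1/4 is divided into 4 equal shares of 1/16 among Nora, Winifred, Judith, Quentin.
Nora is living and takes 1/16.
Winifred is living and takes 1/16.
Judith is living and takes 1/16.
Quentin is living and takes 1/16.
Martin is living and takes 1/4.
Oliver is living and takes 1/4.
Charles is living and takes 1/4.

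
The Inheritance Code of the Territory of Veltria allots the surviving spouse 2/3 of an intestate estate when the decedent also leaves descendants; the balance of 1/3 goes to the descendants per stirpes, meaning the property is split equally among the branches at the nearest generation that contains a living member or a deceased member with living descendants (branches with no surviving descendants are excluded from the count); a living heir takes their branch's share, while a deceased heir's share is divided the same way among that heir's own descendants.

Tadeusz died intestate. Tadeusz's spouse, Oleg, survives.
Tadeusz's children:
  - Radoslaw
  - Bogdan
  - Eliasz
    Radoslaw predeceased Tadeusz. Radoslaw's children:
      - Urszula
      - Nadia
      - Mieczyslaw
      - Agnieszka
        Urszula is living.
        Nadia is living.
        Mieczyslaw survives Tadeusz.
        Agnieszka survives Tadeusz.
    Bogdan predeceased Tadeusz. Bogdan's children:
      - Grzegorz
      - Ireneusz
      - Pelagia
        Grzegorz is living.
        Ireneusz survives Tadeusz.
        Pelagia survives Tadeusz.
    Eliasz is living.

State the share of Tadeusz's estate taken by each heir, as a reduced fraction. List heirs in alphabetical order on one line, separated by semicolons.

Oleg, as surviving spouse, takes 2/3.
The remaining 1/3 passes to Tadeusz's descendants per stirpes.
The 1/3 is divided into 3 equal shares of 1/9 among Radoslaw, Bogdan, Eliasz.
Radoslaw predeceased; the 1/9 allotted to Radoslaw's branch passes to Radoslaw's issue by representation.
The 1/9 is divided into 4 equal shares of 1/36 among Urszula, Nadia, Mieczyslaw, Agnieszka.
Urszula is living and takes 1/36.
Nadia is living and takes 1/36.
Mieczyslaw is living and takes 1/36.
Agnieszka is living and takes 1/36.
Bogdan predeceased; the 1/9 allotted to Bogdan's branch passes to Bogdan's issue by representation.
The 1/9 is divided into 3 equal shares of 1/27 among Grzegorz, Ireneusz, Pelagia.
Grzegorz is living and takes 1/27.
Ireneusz is living and takes 1/27.
Pelagia is living and takes 1/27.
Eliasz is living and takes 1/9.

Agnieszka 1/36; Eliasz 1/9; Grzegorz 1/27; Ireneusz 1/27; Mieczyslaw 1/36; Nadia 1/36; Oleg 2/3; Pelagia 1/27; Urszula 1/36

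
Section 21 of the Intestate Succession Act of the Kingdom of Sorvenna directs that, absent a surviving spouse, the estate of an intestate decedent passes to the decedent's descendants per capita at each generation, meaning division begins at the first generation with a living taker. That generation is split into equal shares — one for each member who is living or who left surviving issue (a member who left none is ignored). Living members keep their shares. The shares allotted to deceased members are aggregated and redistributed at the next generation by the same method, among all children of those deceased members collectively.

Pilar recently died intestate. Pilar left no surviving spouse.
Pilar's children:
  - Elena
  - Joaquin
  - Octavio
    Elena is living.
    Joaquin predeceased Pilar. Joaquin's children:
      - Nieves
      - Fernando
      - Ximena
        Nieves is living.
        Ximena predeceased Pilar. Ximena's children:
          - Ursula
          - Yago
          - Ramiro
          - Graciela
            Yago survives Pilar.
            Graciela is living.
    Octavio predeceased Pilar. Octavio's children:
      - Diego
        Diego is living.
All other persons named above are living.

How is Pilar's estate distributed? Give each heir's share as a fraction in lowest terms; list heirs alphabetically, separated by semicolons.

Diego 1/6; Elena 1/3; Fernando 1/6; Graciela 1/24; Nieves 1/6; Ramiro 1/24; Ursula 1/24; Yago 1/24

There is no surviving spouse, so the entire estate passes to Pilar's descendants per capita at each generation.
At generation 1 (Elena, Joaquin, Octavio) there are 3 shares of (1)/3 = 1/3 each.
Living: Elena — each takes 1/3.
Deceased: Joaquin and Octavio. Their combined 2/3 is pooled and carried to generation 2.
At generation 2 (Nieves, Fernando, Ximena, Diego) there are 4 shares of (2/3)/4 = 1/6 each.
Living: Nieves, Fernando, and Diego — each takes 1/6.
Deceased: Ximena. That 1/6 share is carried to generation 3.
At generation 3 (Ursula, Yago, Ramiro, Graciela) there are 4 shares of (1/6)/4 = 1/24 each.
Living: Ursula, Yago, Ramiro, and Graciela — each takes 1/24.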